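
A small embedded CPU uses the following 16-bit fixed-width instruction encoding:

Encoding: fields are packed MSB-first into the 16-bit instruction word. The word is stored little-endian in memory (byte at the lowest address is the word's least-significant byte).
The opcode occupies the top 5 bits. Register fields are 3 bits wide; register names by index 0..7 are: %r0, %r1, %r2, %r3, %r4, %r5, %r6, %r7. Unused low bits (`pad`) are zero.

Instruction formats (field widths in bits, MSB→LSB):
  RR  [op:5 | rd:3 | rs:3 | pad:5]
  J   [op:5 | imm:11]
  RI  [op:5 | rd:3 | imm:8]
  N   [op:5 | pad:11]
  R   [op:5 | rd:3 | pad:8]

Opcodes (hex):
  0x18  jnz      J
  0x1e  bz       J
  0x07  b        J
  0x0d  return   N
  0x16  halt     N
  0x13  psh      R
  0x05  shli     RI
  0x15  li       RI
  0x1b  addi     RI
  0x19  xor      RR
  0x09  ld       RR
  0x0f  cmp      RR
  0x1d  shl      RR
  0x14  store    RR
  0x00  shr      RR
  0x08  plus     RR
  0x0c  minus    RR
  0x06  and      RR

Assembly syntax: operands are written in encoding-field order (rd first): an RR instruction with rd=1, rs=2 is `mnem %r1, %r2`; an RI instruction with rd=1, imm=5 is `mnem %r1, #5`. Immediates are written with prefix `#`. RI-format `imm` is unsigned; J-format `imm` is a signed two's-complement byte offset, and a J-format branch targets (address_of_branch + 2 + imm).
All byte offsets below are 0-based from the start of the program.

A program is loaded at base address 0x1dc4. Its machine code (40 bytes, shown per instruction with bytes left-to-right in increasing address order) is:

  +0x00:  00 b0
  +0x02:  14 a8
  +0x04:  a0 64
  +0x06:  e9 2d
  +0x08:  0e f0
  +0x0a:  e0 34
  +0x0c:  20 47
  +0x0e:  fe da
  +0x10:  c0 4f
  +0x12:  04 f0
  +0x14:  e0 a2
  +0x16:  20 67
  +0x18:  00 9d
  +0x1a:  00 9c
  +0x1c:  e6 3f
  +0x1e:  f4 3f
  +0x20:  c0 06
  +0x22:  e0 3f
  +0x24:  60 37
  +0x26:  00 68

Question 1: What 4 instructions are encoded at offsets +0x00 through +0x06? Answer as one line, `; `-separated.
halt; li %r0, #20; minus %r4, %r5; shli %r5, #233

@+00  little-endian(00 b0) = 0xb000
  op=0xb000>>11=0x16 ⇒ halt (N)
@+02  little-endian(14 a8) = 0xa814
  op=0xa814>>11=0x15 ⇒ li (RI)
  [10:8] rd=0 = %r0
  [7:0] imm=20 = #20
@+04  little-endian(a0 64) = 0x64a0
  op=0x64a0>>11=0xc ⇒ minus (RR)
  [10:8] rd=4 = %r4
  [7:5] rs=5 = %r5
@+06  little-endian(e9 2d) = 0x2de9
  op=0x2de9>>11=0x5 ⇒ shli (RI)
  [10:8] rd=5 = %r5
  [7:0] imm=233 = #233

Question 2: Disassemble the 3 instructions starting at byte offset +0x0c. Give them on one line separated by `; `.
plus %r7, %r1; addi %r2, #254; ld %r7, %r6

@+0c  little-endian(20 47) = 0x4720
  top 5b → 0x8 → plus [RR]
  rd@[10:8]=0x7 ⇒ %r7
  rs@[7:5]=0x1 ⇒ %r1
@+0e  little-endian(fe da) = 0xdafe
  top 5b → 0x1b → addi [RI]
  rd@[10:8]=0x2 ⇒ %r2
  imm@[7:0]=0xfe ⇒ #254
@+10  little-endian(c0 4f) = 0x4fc0
  top 5b → 0x9 → ld [RR]
  rd@[10:8]=0x7 ⇒ %r7
  rs@[7:5]=0x6 ⇒ %r6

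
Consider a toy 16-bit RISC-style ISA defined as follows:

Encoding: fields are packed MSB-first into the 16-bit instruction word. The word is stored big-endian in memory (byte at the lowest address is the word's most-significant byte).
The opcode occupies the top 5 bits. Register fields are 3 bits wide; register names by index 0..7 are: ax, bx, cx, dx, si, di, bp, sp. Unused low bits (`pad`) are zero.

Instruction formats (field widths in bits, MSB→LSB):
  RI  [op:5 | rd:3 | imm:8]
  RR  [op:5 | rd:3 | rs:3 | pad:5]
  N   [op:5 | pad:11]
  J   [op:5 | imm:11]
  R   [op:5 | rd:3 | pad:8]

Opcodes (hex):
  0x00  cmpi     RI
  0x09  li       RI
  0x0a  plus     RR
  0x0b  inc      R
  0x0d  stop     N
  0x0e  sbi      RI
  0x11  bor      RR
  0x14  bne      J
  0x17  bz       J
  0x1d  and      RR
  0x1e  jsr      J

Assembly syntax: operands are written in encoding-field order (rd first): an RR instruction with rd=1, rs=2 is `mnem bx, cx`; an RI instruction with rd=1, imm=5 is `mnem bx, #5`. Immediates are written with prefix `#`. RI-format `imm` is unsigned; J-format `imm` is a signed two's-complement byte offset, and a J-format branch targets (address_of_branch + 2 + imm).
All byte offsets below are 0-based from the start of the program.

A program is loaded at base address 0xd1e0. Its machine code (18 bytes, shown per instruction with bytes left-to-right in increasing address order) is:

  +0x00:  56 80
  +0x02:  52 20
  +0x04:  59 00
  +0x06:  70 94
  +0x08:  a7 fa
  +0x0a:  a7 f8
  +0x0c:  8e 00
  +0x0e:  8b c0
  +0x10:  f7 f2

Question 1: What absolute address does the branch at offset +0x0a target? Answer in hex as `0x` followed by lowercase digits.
0xd1e4

+0x0a: a7 f8 ⇒ word 0xa7f8 (big)
  opcode bits[15:11]=0x14: bne/J
  imm: (w>>0)&0x7ff=0x7f8 (s11→-8) → #-8
  target = base 0xd1e0 + off 0x0a + 2 + imm -8 = 0xd1e4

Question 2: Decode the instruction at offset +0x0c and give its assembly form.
bor bp, ax

off 0x0c: read 8e 00 as big → 0x8e00
  top 5b → 0x11 → bor [RR]
  rd: (w>>8)&0x7=0x6 → bp
  rs: (w>>5)&0x7=0x0 → ax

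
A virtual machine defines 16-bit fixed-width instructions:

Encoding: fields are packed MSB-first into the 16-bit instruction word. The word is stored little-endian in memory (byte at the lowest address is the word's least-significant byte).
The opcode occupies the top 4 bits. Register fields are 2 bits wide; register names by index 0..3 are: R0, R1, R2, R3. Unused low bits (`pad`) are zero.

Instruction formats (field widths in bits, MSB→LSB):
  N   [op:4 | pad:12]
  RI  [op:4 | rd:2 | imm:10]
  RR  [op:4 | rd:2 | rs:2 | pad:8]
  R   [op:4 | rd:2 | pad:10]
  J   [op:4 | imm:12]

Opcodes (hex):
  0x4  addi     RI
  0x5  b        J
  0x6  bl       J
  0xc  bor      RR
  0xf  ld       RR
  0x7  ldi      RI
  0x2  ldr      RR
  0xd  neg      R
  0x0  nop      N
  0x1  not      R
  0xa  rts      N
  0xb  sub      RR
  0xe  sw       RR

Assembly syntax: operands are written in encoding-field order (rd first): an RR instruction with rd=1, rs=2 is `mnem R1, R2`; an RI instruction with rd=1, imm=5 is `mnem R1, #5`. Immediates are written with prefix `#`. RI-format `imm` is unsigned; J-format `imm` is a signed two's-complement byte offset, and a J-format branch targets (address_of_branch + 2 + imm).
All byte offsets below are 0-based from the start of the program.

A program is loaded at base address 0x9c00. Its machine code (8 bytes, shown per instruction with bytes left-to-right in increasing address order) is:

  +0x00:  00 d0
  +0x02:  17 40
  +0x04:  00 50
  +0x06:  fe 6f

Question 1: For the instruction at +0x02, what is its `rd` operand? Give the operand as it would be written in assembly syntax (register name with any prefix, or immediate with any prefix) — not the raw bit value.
+0x02: 17 40 ⇒ word 0x4017 (little)
  opcode bits[15:12]=0x4: addi/RI
  [11:10] rd=0 = R0
  [9:0] imm=23 = #23

R0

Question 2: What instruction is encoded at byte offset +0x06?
bl #-2

off 0x06: read fe 6f as little → 0x6ffe
  top 4b → 0x6 → bl [J]
  imm@[11:0]=0xffe (s12→-2) ⇒ #-2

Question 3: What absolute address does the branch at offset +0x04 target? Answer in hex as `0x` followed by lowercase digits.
+0x04: 00 50 ⇒ word 0x5000 (little)
  top 4b → 0x5 → b [J]
  imm@[11:0]=0x0 ⇒ #0
  target = base 0x9c00 + off 0x04 + 2 + imm 0 = 0x9c06

0x9c06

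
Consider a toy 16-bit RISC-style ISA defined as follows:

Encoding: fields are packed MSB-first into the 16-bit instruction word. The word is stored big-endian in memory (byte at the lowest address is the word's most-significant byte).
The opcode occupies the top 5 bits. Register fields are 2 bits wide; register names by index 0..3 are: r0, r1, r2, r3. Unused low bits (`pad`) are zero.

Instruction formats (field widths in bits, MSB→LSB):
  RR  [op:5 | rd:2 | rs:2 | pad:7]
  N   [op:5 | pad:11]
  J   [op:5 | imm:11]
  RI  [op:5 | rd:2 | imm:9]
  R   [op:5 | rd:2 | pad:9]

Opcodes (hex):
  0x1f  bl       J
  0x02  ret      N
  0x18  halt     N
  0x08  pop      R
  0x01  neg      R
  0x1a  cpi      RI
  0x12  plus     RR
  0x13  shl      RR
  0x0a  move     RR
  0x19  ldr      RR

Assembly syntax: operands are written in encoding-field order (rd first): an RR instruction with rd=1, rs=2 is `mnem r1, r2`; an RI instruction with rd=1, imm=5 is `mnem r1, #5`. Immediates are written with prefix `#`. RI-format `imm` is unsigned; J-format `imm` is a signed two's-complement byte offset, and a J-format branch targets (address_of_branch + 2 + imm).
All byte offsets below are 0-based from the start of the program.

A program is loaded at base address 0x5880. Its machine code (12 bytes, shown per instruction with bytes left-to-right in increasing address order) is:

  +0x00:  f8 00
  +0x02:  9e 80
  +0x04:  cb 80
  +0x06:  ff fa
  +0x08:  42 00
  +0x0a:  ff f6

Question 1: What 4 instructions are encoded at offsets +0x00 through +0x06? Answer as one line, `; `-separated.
bl #0; shl r3, r1; ldr r1, r3; bl #-6

[00] f8 00 → 0xf800
  top 5b → 0x1f → bl [J]
  imm@[10:0]=0x0 ⇒ #0
[02] 9e 80 → 0x9e80
  top 5b → 0x13 → shl [RR]
  rd@[10:9]=0x3 ⇒ r3
  rs@[8:7]=0x1 ⇒ r1
[04] cb 80 → 0xcb80
  top 5b → 0x19 → ldr [RR]
  rd@[10:9]=0x1 ⇒ r1
  rs@[8:7]=0x3 ⇒ r3
[06] ff fa → 0xfffa
  top 5b → 0x1f → bl [J]
  imm@[10:0]=0x7fa (s11→-6) ⇒ #-6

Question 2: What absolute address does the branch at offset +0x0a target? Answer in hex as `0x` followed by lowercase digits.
0x5882

off 0x0a: read ff f6 as big → 0xfff6
  opcode bits[15:11]=0x1f: bl/J
  imm: (w>>0)&0x7ff=0x7f6 (s11→-10) → #-10
  target = base 0x5880 + off 0x0a + 2 + imm -10 = 0x5882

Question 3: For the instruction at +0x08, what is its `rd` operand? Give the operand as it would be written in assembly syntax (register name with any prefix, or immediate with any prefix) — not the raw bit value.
r1

@+08  big-endian(42 00) = 0x4200
  top 5b → 0x8 → pop [R]
  rd: (w>>9)&0x3=0x1 → r1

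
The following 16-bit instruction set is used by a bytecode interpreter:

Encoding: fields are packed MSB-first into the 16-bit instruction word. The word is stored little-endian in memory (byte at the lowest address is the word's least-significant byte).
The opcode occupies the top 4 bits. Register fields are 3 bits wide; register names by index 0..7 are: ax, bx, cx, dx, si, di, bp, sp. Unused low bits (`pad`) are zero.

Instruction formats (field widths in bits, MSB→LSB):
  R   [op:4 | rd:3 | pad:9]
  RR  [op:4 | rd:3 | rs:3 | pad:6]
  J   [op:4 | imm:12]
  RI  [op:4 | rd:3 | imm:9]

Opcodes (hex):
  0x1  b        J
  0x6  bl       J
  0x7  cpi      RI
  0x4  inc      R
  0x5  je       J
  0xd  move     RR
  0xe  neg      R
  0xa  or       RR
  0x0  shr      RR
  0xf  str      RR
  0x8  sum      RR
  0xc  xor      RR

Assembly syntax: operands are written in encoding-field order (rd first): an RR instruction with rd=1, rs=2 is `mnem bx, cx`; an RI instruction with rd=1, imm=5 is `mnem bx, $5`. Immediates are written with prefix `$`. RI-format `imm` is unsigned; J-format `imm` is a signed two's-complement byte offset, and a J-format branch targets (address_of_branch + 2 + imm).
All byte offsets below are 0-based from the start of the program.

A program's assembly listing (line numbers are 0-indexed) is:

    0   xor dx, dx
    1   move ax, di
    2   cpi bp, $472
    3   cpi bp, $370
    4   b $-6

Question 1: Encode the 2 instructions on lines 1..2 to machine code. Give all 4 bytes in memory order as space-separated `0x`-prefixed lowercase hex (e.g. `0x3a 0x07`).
1. move fields op=0xd:4|rd=0:3|rs=5:3|pad=0:6 → word d140h → 40 d1
2. cpi fields op=0x7:4|rd=6:3|imm=472:9 → word 7dd8h → d8 7d

0x40 0xd1 0xd8 0x7d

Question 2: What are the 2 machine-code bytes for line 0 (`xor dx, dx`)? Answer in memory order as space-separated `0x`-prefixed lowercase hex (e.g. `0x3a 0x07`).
0. xor fields op=0xc:4|rd=3:3|rs=3:3|pad=0:6 → word c6c0h → c0 c6

0xc0 0xc6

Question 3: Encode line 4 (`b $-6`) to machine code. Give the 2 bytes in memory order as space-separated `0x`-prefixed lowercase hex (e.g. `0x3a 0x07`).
line 4 (b): pack op=0x1:4|imm=-6:12 = 0x1ffa; little→ fa 1f

0xfa 0x1f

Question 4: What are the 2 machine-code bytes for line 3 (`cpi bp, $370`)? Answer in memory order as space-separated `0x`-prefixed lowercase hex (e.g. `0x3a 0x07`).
L3: cpi op=0x7:4|rd=6:3|imm=370:9 ⇒ 0x7d72 ⇒ little 72 7d

0x72 0x7d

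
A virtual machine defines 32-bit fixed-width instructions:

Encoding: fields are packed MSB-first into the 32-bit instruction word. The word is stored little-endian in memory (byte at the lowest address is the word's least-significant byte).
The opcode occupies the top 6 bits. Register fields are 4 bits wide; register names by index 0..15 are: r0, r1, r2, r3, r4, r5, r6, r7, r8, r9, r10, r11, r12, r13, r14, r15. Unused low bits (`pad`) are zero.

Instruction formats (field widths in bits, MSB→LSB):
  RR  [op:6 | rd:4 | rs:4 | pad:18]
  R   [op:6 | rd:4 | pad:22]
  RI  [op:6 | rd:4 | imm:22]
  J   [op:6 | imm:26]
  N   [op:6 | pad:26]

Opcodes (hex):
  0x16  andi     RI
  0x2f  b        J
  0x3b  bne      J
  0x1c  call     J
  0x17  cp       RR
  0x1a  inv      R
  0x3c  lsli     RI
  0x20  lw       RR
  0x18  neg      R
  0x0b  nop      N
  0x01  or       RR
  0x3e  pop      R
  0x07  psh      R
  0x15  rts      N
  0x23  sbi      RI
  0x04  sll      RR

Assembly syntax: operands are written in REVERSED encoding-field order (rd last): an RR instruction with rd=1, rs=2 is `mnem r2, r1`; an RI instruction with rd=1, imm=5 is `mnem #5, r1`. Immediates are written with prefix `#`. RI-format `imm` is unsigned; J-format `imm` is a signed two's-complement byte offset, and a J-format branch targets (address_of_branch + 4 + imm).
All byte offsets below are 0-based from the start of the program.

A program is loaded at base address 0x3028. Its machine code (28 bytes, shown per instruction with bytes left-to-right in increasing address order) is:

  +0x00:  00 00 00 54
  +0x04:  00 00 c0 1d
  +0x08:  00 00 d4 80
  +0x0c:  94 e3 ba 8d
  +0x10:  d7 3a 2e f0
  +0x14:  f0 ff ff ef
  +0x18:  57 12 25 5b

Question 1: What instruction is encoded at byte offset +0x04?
@+04  little-endian(00 00 c0 1d) = 0x1dc00000
  op=0x1dc00000>>26=0x7 ⇒ psh (R)
  rd: (w>>22)&0xf=0x7 → r7

psh r7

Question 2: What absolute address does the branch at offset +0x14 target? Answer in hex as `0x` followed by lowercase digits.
0x3030

off 0x14: read f0 ff ff ef as little → 0xeffffff0
  top 6b → 0x3b → bne [J]
  imm@[25:0]=0x3fffff0 (s26→-16) ⇒ #-16
  target = base 0x3028 + off 0x14 + 4 + imm -16 = 0x3030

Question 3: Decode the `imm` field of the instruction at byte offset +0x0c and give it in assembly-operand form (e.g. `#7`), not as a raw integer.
#3859348

[0c] 94 e3 ba 8d → 0x8dbae394
  op=0x8dbae394>>26=0x23 ⇒ sbi (RI)
  [25:22] rd=6 = r6
  [21:0] imm=3859348 = #3859348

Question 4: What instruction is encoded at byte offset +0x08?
lw r5, r3

@+08  little-endian(00 00 d4 80) = 0x80d40000
  top 6b → 0x20 → lw [RR]
  [25:22] rd=3 = r3
  [21:18] rs=5 = r5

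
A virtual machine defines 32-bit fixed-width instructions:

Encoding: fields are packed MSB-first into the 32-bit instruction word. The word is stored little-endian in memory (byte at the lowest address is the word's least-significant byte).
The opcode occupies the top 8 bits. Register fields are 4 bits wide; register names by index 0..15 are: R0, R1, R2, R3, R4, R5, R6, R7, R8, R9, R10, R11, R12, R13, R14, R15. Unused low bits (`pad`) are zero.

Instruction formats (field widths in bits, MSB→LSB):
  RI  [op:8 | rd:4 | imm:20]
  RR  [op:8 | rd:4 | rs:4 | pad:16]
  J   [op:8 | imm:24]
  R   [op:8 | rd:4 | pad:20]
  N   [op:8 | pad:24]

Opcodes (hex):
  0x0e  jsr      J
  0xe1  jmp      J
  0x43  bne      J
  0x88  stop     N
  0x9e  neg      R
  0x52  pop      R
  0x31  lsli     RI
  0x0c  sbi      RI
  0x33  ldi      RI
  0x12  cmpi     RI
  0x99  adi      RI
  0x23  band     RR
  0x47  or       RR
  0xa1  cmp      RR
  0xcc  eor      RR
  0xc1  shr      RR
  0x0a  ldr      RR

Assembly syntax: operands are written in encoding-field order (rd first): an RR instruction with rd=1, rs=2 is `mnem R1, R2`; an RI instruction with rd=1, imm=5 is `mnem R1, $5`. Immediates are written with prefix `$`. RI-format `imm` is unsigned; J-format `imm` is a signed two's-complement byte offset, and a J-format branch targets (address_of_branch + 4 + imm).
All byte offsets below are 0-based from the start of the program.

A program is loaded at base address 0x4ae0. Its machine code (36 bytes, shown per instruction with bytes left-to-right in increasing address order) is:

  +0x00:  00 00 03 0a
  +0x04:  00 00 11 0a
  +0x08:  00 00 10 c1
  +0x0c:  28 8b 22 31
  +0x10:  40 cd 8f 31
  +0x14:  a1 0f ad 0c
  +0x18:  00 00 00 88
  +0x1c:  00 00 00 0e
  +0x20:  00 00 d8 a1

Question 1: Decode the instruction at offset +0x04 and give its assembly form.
ldr R1, R1

@+04  little-endian(00 00 11 0a) = 0x0a110000
  op=0x0a110000>>24=0xa ⇒ ldr (RR)
  [23:20] rd=1 = R1
  [19:16] rs=1 = R1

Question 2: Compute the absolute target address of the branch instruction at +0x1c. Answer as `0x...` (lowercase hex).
0x4b00

off 0x1c: read 00 00 00 0e as little → 0x0e000000
  op=0x0e000000>>24=0xe ⇒ jsr (J)
  imm: (w>>0)&0xffffff=0x0 → $0
  target = base 0x4ae0 + off 0x1c + 4 + imm 0 = 0x4b00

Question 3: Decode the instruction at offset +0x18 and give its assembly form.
stop

off 0x18: read 00 00 00 88 as little → 0x88000000
  op=0x88000000>>24=0x88 ⇒ stop (N)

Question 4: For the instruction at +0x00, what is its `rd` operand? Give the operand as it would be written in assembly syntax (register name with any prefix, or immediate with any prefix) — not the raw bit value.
+0x00: 00 00 03 0a ⇒ word 0x0a030000 (little)
  op=0x0a030000>>24=0xa ⇒ ldr (RR)
  rd@[23:20]=0x0 ⇒ R0
  rs@[19:16]=0x3 ⇒ R3

R0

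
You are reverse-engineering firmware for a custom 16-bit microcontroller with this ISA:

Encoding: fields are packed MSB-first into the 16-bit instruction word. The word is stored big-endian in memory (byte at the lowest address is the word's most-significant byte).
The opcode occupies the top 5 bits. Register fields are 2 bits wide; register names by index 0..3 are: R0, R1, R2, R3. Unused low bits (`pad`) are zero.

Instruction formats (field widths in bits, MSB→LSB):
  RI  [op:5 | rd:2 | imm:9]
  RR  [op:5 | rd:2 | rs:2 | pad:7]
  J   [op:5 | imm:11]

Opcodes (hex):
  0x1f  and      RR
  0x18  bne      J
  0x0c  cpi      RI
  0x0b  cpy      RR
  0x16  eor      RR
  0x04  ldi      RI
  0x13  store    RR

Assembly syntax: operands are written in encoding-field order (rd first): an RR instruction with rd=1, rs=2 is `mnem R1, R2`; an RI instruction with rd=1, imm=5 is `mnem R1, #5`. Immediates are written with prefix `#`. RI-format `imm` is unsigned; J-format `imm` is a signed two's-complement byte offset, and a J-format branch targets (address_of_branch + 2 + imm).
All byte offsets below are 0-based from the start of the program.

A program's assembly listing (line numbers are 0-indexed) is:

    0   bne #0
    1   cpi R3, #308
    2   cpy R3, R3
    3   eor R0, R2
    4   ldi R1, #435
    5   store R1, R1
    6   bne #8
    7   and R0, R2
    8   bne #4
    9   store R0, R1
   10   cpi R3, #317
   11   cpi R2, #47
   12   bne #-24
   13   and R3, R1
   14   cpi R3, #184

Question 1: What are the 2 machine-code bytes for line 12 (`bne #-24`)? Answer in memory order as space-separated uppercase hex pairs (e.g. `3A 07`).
12. bne fields op=0x18:5|imm=-24:11 → word c7e8h → c7 e8

C7 E8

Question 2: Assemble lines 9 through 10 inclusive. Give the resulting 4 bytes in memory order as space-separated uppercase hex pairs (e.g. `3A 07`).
9. store fields op=0x13:5|rd=0:2|rs=1:2|pad=0:7 → word 9880h → 98 80
10. cpi fields op=0xc:5|rd=3:2|imm=317:9 → word 673dh → 67 3d

98 80 67 3D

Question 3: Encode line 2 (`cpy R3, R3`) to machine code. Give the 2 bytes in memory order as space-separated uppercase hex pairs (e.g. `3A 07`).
5F 80

2. cpy fields op=0xb:5|rd=3:2|rs=3:2|pad=0:7 → word 5f80h → 5f 80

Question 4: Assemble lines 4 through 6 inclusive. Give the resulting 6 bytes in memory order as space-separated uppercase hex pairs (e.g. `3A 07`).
23 B3 9A 80 C0 08

4. ldi fields op=0x4:5|rd=1:2|imm=435:9 → word 23b3h → 23 b3
5. store fields op=0x13:5|rd=1:2|rs=1:2|pad=0:7 → word 9a80h → 9a 80
6. bne fields op=0x18:5|imm=8:11 → word c008h → c0 08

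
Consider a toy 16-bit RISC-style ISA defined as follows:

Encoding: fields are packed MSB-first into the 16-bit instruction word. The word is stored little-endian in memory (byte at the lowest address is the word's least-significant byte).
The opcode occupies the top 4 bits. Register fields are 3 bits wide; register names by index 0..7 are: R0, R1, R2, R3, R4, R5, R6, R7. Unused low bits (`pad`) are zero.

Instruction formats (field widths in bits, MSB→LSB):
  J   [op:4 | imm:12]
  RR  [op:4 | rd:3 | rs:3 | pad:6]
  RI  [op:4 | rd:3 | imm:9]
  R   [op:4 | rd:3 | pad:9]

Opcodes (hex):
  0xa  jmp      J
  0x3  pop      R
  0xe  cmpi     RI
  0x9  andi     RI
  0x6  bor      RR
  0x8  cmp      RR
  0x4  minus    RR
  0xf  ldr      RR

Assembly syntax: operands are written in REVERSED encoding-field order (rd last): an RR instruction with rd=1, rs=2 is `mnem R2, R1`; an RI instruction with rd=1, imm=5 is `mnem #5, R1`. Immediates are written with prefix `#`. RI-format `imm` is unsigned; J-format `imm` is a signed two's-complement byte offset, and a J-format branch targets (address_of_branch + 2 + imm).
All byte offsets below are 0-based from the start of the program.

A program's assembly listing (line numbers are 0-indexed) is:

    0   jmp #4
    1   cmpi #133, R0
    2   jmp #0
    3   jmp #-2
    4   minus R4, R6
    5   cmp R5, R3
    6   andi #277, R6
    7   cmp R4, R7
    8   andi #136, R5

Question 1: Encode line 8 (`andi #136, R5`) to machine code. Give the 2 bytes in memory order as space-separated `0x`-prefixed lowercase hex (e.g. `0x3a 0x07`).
0x88 0x9a

line 8 (andi): pack op=0x9:4|rd=5:3|imm=136:9 = 0x9a88; little→ 88 9a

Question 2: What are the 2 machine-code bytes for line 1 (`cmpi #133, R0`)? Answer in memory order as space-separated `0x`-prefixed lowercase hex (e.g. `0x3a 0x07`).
0x85 0xe0

line 1 (cmpi): pack op=0xe:4|rd=0:3|imm=133:9 = 0xe085; little→ 85 e0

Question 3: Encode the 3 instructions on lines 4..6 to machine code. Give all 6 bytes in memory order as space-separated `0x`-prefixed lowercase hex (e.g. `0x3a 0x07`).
0x00 0x4d 0x40 0x87 0x15 0x9d

L4: minus op=0x4:4|rd=6:3|rs=4:3|pad=0:6 ⇒ 0x4d00 ⇒ little 00 4d
L5: cmp op=0x8:4|rd=3:3|rs=5:3|pad=0:6 ⇒ 0x8740 ⇒ little 40 87
L6: andi op=0x9:4|rd=6:3|imm=277:9 ⇒ 0x9d15 ⇒ little 15 9d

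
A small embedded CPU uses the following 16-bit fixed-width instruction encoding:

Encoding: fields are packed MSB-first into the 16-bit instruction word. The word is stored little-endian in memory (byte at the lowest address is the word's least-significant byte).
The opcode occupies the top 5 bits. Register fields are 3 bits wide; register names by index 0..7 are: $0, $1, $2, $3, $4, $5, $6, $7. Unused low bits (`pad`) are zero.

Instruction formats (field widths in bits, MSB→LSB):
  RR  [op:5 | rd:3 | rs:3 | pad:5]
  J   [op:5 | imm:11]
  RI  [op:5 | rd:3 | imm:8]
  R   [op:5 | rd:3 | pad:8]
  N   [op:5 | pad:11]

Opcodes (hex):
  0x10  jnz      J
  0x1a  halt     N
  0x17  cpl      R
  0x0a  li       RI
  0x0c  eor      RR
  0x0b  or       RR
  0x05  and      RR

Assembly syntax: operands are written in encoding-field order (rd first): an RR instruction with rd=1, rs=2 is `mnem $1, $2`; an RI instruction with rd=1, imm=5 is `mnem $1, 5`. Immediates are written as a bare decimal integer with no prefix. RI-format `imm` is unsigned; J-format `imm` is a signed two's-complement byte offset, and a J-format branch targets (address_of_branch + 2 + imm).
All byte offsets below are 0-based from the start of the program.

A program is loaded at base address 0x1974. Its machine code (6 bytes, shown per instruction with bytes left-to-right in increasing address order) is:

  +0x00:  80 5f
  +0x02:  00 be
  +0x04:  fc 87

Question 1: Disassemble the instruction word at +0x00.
[00] 80 5f → 0x5f80
  top 5b → 0xb → or [RR]
  rd: (w>>8)&0x7=0x7 → $7
  rs: (w>>5)&0x7=0x4 → $4

or $7, $4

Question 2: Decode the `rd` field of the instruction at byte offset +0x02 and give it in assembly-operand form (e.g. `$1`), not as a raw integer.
$6

off 0x02: read 00 be as little → 0xbe00
  opcode bits[15:11]=0x17: cpl/R
  rd: (w>>8)&0x7=0x6 → $6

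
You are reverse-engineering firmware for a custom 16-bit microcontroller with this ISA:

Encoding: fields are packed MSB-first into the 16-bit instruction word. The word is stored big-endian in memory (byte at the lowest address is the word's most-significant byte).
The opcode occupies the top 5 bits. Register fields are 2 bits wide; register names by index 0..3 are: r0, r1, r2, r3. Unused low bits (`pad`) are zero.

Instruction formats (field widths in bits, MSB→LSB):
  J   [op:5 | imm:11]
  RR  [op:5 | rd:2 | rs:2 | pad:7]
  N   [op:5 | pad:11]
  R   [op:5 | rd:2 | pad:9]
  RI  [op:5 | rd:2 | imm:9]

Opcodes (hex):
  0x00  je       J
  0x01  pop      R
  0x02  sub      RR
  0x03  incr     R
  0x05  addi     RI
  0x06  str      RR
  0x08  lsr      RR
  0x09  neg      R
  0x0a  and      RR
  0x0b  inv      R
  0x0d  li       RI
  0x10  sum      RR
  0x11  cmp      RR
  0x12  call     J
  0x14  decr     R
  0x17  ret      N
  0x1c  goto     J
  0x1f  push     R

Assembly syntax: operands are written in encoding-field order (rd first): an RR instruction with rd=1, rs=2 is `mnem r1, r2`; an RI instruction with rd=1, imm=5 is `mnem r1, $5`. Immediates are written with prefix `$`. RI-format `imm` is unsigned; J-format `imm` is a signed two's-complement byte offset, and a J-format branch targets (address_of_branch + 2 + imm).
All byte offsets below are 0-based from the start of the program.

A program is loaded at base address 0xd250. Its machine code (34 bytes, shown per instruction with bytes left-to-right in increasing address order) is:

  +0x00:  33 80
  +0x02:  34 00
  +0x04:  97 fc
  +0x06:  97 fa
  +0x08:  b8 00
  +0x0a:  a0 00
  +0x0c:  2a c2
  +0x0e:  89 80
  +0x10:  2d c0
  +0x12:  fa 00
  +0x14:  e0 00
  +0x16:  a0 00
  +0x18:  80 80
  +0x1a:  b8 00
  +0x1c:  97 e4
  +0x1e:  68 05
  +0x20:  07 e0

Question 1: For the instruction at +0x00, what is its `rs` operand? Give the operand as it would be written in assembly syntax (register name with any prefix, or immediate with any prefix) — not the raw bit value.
r3

[00] 33 80 → 0x3380
  op=0x3380>>11=0x6 ⇒ str (RR)
  [10:9] rd=1 = r1
  [8:7] rs=3 = r3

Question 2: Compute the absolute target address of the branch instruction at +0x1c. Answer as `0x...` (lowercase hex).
[1c] 97 e4 → 0x97e4
  top 5b → 0x12 → call [J]
  imm@[10:0]=0x7e4 (s11→-28) ⇒ $-28
  target = base 0xd250 + off 0x1c + 2 + imm -28 = 0xd252

0xd252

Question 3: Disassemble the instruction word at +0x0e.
cmp r0, r3

off 0x0e: read 89 80 as big → 0x8980
  op=0x8980>>11=0x11 ⇒ cmp (RR)
  rd@[10:9]=0x0 ⇒ r0
  rs@[8:7]=0x3 ⇒ r3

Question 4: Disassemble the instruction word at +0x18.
@+18  big-endian(80 80) = 0x8080
  top 5b → 0x10 → sum [RR]
  [10:9] rd=0 = r0
  [8:7] rs=1 = r1

sum r0, r1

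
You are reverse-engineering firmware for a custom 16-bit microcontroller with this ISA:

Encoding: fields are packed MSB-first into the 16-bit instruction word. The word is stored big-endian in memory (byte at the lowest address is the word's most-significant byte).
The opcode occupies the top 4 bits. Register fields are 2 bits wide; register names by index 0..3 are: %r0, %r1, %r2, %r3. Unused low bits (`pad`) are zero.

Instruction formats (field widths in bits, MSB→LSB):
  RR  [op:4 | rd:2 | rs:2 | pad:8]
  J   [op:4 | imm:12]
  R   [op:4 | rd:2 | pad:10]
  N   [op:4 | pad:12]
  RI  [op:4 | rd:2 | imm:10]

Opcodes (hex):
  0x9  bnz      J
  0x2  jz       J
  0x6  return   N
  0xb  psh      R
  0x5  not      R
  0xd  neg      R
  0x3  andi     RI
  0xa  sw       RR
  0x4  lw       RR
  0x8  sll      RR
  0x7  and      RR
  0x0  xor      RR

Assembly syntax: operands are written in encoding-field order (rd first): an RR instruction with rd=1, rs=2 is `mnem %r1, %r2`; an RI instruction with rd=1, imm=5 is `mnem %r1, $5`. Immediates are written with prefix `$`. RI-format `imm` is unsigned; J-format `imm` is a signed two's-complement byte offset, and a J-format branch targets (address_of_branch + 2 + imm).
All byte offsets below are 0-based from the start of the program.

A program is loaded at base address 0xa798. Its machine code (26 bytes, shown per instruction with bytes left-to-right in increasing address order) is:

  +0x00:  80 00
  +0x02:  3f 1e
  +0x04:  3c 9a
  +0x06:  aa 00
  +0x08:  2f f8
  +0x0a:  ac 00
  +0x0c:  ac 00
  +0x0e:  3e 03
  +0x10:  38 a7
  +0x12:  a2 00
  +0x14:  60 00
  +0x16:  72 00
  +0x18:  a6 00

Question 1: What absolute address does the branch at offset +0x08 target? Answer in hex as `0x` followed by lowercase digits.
0xa79a

@+08  big-endian(2f f8) = 0x2ff8
  op=0x2ff8>>12=0x2 ⇒ jz (J)
  imm: (w>>0)&0xfff=0xff8 (s12→-8) → $-8
  target = base 0xa798 + off 0x08 + 2 + imm -8 = 0xa79a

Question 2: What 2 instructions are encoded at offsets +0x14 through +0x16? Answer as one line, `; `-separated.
return; and %r0, %r2

[14] 60 00 → 0x6000
  opcode bits[15:12]=0x6: return/N
[16] 72 00 → 0x7200
  opcode bits[15:12]=0x7: and/RR
  rd@[11:10]=0x0 ⇒ %r0
  rs@[9:8]=0x2 ⇒ %r2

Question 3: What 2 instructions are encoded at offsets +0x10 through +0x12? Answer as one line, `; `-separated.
andi %r2, $167; sw %r0, %r2

off 0x10: read 38 a7 as big → 0x38a7
  top 4b → 0x3 → andi [RI]
  rd: (w>>10)&0x3=0x2 → %r2
  imm: (w>>0)&0x3ff=0xa7 → $167
off 0x12: read a2 00 as big → 0xa200
  top 4b → 0xa → sw [RR]
  rd: (w>>10)&0x3=0x0 → %r0
  rs: (w>>8)&0x3=0x2 → %r2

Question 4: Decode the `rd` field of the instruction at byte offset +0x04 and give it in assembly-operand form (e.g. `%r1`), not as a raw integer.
[04] 3c 9a → 0x3c9a
  top 4b → 0x3 → andi [RI]
  rd: (w>>10)&0x3=0x3 → %r3
  imm: (w>>0)&0x3ff=0x9a → $154

%r3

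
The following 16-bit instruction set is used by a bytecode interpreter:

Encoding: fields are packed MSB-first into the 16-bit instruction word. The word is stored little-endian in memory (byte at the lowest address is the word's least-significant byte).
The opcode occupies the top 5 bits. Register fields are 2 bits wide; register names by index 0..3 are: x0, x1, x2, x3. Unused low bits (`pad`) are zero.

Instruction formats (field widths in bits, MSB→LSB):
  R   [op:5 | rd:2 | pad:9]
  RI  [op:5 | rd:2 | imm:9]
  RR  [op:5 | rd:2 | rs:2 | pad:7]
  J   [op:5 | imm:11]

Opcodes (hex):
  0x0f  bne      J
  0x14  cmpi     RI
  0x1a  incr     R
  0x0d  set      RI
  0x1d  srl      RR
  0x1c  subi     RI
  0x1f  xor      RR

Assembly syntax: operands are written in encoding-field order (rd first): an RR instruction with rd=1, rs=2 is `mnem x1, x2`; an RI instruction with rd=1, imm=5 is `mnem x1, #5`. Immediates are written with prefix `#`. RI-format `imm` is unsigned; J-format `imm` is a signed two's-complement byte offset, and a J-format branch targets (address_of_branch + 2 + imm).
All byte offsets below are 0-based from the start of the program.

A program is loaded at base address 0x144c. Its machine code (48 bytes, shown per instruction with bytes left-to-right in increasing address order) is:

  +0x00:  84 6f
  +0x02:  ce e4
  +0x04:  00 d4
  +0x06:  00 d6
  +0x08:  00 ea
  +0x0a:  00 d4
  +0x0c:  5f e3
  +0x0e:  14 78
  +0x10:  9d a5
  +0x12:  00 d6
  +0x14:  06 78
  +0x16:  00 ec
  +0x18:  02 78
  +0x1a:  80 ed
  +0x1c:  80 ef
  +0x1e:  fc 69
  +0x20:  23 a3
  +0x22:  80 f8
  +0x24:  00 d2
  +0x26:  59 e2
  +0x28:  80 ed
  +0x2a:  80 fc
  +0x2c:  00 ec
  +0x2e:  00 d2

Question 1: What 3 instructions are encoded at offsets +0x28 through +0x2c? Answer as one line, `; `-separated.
off 0x28: read 80 ed as little → 0xed80
  top 5b → 0x1d → srl [RR]
  [10:9] rd=2 = x2
  [8:7] rs=3 = x3
off 0x2a: read 80 fc as little → 0xfc80
  top 5b → 0x1f → xor [RR]
  [10:9] rd=2 = x2
  [8:7] rs=1 = x1
off 0x2c: read 00 ec as little → 0xec00
  top 5b → 0x1d → srl [RR]
  [10:9] rd=2 = x2
  [8:7] rs=0 = x0

srl x2, x3; xor x2, x1; srl x2, x0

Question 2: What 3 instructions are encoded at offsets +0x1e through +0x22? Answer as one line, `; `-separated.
set x0, #508; cmpi x1, #291; xor x0, x1

@+1e  little-endian(fc 69) = 0x69fc
  opcode bits[15:11]=0xd: set/RI
  rd: (w>>9)&0x3=0x0 → x0
  imm: (w>>0)&0x1ff=0x1fc → #508
@+20  little-endian(23 a3) = 0xa323
  opcode bits[15:11]=0x14: cmpi/RI
  rd: (w>>9)&0x3=0x1 → x1
  imm: (w>>0)&0x1ff=0x123 → #291
@+22  little-endian(80 f8) = 0xf880
  opcode bits[15:11]=0x1f: xor/RR
  rd: (w>>9)&0x3=0x0 → x0
  rs: (w>>7)&0x3=0x1 → x1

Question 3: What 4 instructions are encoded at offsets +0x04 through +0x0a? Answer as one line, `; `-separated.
incr x2; incr x3; srl x1, x0; incr x2

off 0x04: read 00 d4 as little → 0xd400
  opcode bits[15:11]=0x1a: incr/R
  rd@[10:9]=0x2 ⇒ x2
off 0x06: read 00 d6 as little → 0xd600
  opcode bits[15:11]=0x1a: incr/R
  rd@[10:9]=0x3 ⇒ x3
off 0x08: read 00 ea as little → 0xea00
  opcode bits[15:11]=0x1d: srl/RR
  rd@[10:9]=0x1 ⇒ x1
  rs@[8:7]=0x0 ⇒ x0
off 0x0a: read 00 d4 as little → 0xd400
  opcode bits[15:11]=0x1a: incr/R
  rd@[10:9]=0x2 ⇒ x2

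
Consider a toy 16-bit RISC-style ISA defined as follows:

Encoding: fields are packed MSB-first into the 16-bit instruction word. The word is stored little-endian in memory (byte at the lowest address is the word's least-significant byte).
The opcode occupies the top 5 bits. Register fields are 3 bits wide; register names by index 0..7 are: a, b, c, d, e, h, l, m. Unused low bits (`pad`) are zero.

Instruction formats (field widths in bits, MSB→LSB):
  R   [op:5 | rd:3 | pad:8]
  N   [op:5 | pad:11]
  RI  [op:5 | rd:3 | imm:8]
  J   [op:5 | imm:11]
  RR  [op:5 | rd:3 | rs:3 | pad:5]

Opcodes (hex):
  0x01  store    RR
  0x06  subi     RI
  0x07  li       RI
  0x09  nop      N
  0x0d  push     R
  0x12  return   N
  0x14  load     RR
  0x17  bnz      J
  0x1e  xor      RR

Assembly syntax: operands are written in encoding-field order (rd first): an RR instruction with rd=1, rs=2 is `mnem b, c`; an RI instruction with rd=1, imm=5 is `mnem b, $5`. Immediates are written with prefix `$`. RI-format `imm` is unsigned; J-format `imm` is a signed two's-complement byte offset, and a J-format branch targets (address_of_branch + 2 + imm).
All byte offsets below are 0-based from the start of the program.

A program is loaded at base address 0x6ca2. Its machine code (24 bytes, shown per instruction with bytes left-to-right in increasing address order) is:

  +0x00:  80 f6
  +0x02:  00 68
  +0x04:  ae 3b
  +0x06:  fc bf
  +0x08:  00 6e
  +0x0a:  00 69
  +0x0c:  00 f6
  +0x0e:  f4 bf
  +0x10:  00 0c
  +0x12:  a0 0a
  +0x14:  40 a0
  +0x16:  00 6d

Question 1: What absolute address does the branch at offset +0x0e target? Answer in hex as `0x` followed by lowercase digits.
@+0e  little-endian(f4 bf) = 0xbff4
  op=0xbff4>>11=0x17 ⇒ bnz (J)
  imm: (w>>0)&0x7ff=0x7f4 (s11→-12) → $-12
  target = base 0x6ca2 + off 0x0e + 2 + imm -12 = 0x6ca6

0x6ca6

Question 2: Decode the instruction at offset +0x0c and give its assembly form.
+0x0c: 00 f6 ⇒ word 0xf600 (little)
  op=0xf600>>11=0x1e ⇒ xor (RR)
  [10:8] rd=6 = l
  [7:5] rs=0 = a

xor l, a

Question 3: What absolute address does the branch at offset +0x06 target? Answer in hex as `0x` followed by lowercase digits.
@+06  little-endian(fc bf) = 0xbffc
  top 5b → 0x17 → bnz [J]
  [10:0] imm=2044 (s11→-4) = $-4
  target = base 0x6ca2 + off 0x06 + 2 + imm -4 = 0x6ca6

0x6ca6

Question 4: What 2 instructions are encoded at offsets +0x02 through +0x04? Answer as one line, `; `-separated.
push a; li d, $174

@+02  little-endian(00 68) = 0x6800
  op=0x6800>>11=0xd ⇒ push (R)
  rd@[10:8]=0x0 ⇒ a
@+04  little-endian(ae 3b) = 0x3bae
  op=0x3bae>>11=0x7 ⇒ li (RI)
  rd@[10:8]=0x3 ⇒ d
  imm@[7:0]=0xae ⇒ $174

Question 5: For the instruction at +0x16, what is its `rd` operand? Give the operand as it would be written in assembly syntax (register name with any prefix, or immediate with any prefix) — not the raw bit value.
h

+0x16: 00 6d ⇒ word 0x6d00 (little)
  opcode bits[15:11]=0xd: push/R
  [10:8] rd=5 = h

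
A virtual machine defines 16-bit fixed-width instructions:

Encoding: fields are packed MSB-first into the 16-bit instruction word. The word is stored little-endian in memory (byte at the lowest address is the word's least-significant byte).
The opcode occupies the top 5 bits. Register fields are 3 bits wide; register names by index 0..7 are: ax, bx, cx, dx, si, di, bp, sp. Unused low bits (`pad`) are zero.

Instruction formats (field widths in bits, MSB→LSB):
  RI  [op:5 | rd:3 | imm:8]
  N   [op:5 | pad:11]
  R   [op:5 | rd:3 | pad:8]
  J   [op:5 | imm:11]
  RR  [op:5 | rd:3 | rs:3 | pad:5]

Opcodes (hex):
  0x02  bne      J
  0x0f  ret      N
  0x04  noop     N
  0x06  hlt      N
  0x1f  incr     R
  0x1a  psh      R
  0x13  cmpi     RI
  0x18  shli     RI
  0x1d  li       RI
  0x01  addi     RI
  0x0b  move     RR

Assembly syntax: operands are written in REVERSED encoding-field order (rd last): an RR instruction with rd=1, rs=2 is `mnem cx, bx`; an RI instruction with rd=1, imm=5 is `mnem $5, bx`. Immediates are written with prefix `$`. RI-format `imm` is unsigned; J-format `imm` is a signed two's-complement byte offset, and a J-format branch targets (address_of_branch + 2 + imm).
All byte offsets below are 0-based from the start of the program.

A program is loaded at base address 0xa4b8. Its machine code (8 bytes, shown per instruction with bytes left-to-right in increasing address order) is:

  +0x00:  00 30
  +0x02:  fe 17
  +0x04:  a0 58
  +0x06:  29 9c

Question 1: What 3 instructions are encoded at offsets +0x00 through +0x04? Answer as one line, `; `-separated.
[00] 00 30 → 0x3000
  top 5b → 0x6 → hlt [N]
[02] fe 17 → 0x17fe
  top 5b → 0x2 → bne [J]
  imm: (w>>0)&0x7ff=0x7fe (s11→-2) → $-2
[04] a0 58 → 0x58a0
  top 5b → 0xb → move [RR]
  rd: (w>>8)&0x7=0x0 → ax
  rs: (w>>5)&0x7=0x5 → di

hlt; bne $-2; move di, ax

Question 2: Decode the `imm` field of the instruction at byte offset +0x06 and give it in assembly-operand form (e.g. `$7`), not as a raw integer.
$41

off 0x06: read 29 9c as little → 0x9c29
  op=0x9c29>>11=0x13 ⇒ cmpi (RI)
  rd@[10:8]=0x4 ⇒ si
  imm@[7:0]=0x29 ⇒ $41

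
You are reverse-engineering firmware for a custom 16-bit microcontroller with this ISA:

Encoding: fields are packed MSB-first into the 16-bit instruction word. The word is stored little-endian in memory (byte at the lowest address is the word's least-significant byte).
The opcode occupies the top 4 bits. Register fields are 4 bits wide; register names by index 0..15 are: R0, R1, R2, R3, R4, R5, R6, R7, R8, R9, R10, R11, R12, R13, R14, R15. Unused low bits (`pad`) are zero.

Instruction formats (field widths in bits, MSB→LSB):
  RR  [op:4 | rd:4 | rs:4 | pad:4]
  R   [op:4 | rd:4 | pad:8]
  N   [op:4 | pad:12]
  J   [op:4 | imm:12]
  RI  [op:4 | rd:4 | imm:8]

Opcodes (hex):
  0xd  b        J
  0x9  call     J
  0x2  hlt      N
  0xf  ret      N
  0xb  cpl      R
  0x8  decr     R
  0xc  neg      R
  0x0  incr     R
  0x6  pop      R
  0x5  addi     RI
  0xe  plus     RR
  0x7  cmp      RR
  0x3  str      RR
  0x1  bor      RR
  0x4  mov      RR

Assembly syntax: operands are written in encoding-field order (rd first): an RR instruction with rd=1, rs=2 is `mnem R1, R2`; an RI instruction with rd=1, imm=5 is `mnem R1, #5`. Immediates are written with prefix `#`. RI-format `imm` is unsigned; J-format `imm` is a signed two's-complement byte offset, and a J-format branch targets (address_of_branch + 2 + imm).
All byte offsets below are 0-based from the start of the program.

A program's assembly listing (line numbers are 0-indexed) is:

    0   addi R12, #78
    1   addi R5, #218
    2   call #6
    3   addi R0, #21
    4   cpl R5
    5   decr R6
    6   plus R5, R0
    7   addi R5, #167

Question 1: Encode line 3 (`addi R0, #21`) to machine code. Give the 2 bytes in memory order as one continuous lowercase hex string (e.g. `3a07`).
1550

line 3 (addi): pack op=0x5:4|rd=0:4|imm=21:8 = 0x5015; little→ 15 50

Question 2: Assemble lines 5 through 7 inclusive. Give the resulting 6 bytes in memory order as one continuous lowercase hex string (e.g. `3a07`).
L5: decr op=0x8:4|rd=6:4|pad=0:8 ⇒ 0x8600 ⇒ little 00 86
L6: plus op=0xe:4|rd=5:4|rs=0:4|pad=0:4 ⇒ 0xe500 ⇒ little 00 e5
L7: addi op=0x5:4|rd=5:4|imm=167:8 ⇒ 0x55a7 ⇒ little a7 55

008600e5a755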